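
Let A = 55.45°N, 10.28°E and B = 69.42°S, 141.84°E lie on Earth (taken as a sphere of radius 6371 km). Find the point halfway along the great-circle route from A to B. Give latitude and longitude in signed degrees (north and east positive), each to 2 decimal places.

Central angle δ = 2.6982 rad. Interpolating on the sphere with fraction f = 0.5:
P = [sin((1−f)δ)·A + sin(fδ)·B] / sin δ = 2.2741·A + 2.2741·B in Cartesian coordinates,
giving P = (0.6405, 0.7241, -0.2560), i.e. latitude -14.83°, longitude 48.51°.

-14.83°, 48.51°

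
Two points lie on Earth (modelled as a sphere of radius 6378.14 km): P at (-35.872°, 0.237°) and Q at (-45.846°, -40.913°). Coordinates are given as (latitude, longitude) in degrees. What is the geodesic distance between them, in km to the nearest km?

In radians: φ₁ = -0.6261, φ₂ = -0.8002, Δλ = -41.150° = -0.7182 rad.
cos c = sin φ₁ sin φ₂ + cos φ₁ cos φ₂ cos Δλ = (-0.5860)(-0.7175) + (0.8103)(0.6966)(0.7530) = 0.84546,
so c = arccos(0.84546) = 0.56338 rad.
Distance = R·c = 6378.14 × 0.5634 ≈ 3593 km.

3593 km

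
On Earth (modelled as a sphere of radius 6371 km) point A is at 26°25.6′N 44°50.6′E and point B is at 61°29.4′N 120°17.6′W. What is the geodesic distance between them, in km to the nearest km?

10148 km

In radians: φ₁ = 0.4612, φ₂ = 1.0732, Δλ = -165.137° = -2.8822 rad.
cos c = sin φ₁ sin φ₂ + cos φ₁ cos φ₂ cos Δλ = (0.4451)(0.8787) + (0.8955)(0.4773)(-0.9665) = -0.02205,
so c = arccos(-0.02205) = 1.59285 rad.
Distance = R·c = 6371 × 1.5928 ≈ 10148 km.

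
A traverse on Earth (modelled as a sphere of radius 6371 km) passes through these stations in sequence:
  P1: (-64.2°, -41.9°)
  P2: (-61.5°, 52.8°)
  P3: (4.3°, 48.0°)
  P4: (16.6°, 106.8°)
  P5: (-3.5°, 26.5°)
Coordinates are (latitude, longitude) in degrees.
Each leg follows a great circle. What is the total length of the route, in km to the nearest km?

27333 km

Leg P1→P2: central angle 0.6853 rad, distance 4366.4 km.
Leg P2→P3: central angle 1.1503 rad, distance 7328.3 km.
Leg P3→P4: central angle 1.0281 rad, distance 6549.9 km.
Leg P4→P5: central angle 1.4266 rad, distance 9088.7 km.
Total: 4366.4 + 7328.3 + 6549.9 + 9088.7 ≈ 27333 km.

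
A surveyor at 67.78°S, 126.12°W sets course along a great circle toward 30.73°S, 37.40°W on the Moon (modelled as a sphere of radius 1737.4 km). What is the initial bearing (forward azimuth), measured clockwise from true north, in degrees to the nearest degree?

102°

Δλ = 88.720° = 1.5485 rad.
y = sin Δλ · cos φ₂ = (0.9998)(0.8596) = 0.8594
x = cos φ₁ sin φ₂ − sin φ₁ cos φ₂ cos Δλ = (0.3782)(-0.5110) − (-0.9257)(0.8596)(0.0223) = -0.1755
θ = atan2(y, x) = 101.54°, so the bearing is 102°.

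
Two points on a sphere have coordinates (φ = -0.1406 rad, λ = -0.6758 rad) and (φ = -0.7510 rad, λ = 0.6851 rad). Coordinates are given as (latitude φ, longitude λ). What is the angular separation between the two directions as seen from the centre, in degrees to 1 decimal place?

75.7°

In radians: φ₁ = -0.1406, φ₂ = -0.7510, Δλ = 77.974° = 1.3609 rad.
cos c = sin φ₁ sin φ₂ + cos φ₁ cos φ₂ cos Δλ = (-0.1401)(-0.6824) + (0.9901)(0.7310)(0.2084) = 0.24643,
so c = arccos(0.24643) = 1.32180 rad.
So the angular separation is 75.7°.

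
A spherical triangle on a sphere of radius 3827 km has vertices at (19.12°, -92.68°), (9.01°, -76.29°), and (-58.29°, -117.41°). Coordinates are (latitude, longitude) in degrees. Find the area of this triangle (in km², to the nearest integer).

3717738 km²

Side lengths (central angles): a = 1.3100, b = 1.3975, c = 0.3284 rad; semiperimeter s = 1.5180.
By l'Huilier's theorem, tan(E/4) = √[tan(s/2) tan((s−a)/2) tan((s−b)/2) tan((s−c)/2)], giving spherical excess E = 0.2538 rad.
Area = E·R² = 0.2538 × (3827)² ≈ 3717738 km².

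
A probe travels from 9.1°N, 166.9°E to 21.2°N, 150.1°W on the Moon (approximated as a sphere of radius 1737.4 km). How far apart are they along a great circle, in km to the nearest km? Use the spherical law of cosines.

1306 km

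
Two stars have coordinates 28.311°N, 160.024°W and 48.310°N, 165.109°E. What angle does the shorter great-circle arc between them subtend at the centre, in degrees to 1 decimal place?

33.4°

Let φ₁ = 0.4941 rad, φ₂ = 0.8432 rad, and Δλ = -0.6085 rad.
cos c = sin φ₁ sin φ₂ + cos φ₁ cos φ₂ cos Δλ = (0.4743)(0.7468) + (0.8804)(0.6651)(0.8205) = 0.83458,
so c = arccos(0.83458) = 0.58342 rad.
So the angular separation is 33.4°.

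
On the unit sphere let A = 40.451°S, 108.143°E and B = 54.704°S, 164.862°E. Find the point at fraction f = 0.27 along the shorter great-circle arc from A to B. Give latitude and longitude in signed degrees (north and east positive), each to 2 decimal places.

-46.85°, 120.00°

Central angle δ = 0.6907 rad. Interpolating on the sphere with fraction f = 0.27:
P = [sin((1−f)δ)·A + sin(fδ)·B] / sin δ = 0.7583·A + 0.2910·B in Cartesian coordinates,
giving P = (-0.3420, 0.5923, -0.7295), i.e. latitude -46.85°, longitude 120.00°.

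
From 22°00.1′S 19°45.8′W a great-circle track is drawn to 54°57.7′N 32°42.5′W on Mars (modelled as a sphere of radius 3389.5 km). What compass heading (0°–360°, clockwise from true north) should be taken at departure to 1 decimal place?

352.4°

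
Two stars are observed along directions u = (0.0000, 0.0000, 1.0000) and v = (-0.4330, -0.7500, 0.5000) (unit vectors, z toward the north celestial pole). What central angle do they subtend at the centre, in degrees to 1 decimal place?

60.0°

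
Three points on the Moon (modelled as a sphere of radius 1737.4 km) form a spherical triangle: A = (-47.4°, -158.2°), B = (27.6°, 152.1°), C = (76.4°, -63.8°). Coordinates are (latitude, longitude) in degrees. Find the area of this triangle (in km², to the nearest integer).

4778202 km²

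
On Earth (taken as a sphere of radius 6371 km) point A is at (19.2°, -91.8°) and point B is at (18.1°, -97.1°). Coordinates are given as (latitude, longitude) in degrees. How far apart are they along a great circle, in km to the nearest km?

Let φ₁ = 0.3351 rad, φ₂ = 0.3159 rad, and Δλ = -0.0925 rad.
cos c = sin φ₁ sin φ₂ + cos φ₁ cos φ₂ cos Δλ = (0.3289)(0.3107) + (0.9444)(0.9505)(0.9957) = 0.99598,
so c = arccos(0.99598) = 0.08972 rad.
Distance = R·c = 6371 × 0.0897 ≈ 572 km.

572 km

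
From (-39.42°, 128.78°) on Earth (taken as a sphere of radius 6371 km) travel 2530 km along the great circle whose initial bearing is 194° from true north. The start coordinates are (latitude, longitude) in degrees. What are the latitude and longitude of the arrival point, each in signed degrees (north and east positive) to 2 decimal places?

-61.10°, 117.62°

Angular distance δ = d/R = 2530/6371 = 0.39711 rad; initial bearing θ = 3.3859 rad.
sin φ₂ = sin φ₁ cos δ + cos φ₁ sin δ cos θ = (-0.6350)(0.9222) + (0.7725)(0.3868)(-0.9703) = -0.8755, so φ₂ = -61.10°.
Δλ = atan2(sin θ sin δ cos φ₁, cos δ − sin φ₁ sin φ₂) = atan2(-0.0723, 0.3662) = -11.164°.
λ₂ = 128.780° − 11.164° = 117.62°.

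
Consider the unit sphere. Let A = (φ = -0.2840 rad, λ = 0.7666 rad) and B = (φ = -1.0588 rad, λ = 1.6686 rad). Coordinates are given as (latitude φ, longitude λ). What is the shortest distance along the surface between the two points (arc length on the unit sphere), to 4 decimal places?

1.0053

Let φ₁ = -0.2840 rad, φ₂ = -1.0588 rad, and Δλ = 0.9020 rad.
cos c = sin φ₁ sin φ₂ + cos φ₁ cos φ₂ cos Δλ = (-0.2802)(-0.8718) + (0.9599)(0.4899)(0.6200) = 0.53587,
so c = arccos(0.53587) = 1.00526 rad.
On the unit sphere the arc length equals the central angle: 1.0053.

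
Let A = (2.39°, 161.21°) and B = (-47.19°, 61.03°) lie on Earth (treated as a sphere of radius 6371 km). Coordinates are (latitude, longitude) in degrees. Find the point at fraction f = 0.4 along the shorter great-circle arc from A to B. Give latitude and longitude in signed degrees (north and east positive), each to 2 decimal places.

The central angle between A and B is δ = 1.7220 rad.
With f = 0.4, the slerp weights are sin((1−f)δ)/sin δ = 0.8688 and sin(fδ)/sin δ = 0.6429.
Weighted sum of the unit vectors: (0.8688)·(-0.9459,0.3218,0.0417) + (0.6429)·(0.3292,0.5945,-0.7336) = (-0.6102, 0.6619, -0.4354).
Converting back: φ = atan2(z, √(x²+y²)) = -25.81°, λ = atan2(y, x) = 132.67°.

-25.81°, 132.67°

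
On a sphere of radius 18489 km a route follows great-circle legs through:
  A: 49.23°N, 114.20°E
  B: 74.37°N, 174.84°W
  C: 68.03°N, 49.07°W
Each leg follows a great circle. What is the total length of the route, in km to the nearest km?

Leg A→B: central angle 0.6653 rad, distance 12300.8 km.
Leg B→C: central angle 0.5842 rad, distance 10800.8 km.
Total: 12300.8 + 10800.8 ≈ 23102 km.

23102 km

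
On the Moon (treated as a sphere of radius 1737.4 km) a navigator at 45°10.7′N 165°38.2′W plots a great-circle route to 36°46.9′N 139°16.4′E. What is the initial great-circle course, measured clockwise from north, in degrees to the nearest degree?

278°

Δλ = -55.090° = -0.9615 rad.
y = sin Δλ · cos φ₂ = (-0.8201)(0.8009) = -0.6568
x = cos φ₁ sin φ₂ − sin φ₁ cos φ₂ cos Δλ = (0.7049)(0.5988) − (0.7093)(0.8009)(0.5723) = 0.0970
θ = atan2(y, x) = -81.60°; adding 360° gives 278°.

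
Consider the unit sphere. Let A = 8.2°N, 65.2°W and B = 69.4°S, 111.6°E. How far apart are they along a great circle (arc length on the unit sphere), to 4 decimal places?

2.0728

With latitudes φ₁ = 8.200°, φ₂ = -69.400° and longitude difference Δλ = 176.800°:
Haversine: a = sin²(Δφ/2) + cos φ₁ cos φ₂ sin²(Δλ/2) = 0.3926 + (0.9898)(0.3518)(0.9992) = 0.74061.
Central angle c = 2·arcsin(√a) = 2.07283 rad.
On the unit sphere the arc length equals the central angle: 2.0728.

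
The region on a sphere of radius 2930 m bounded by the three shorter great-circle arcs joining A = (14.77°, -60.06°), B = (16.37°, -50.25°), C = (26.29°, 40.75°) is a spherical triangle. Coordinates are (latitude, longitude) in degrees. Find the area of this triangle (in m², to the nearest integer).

Side lengths (central angles): a = 1.4608, b = 1.6205, c = 0.1673 rad; semiperimeter s = 1.6243.
By l'Huilier's theorem, tan(E/4) = √[tan(s/2) tan((s−a)/2) tan((s−b)/2) tan((s−c)/2)], giving spherical excess E = 0.0482 rad.
Area = E·R² = 0.0482 × (2930)² ≈ 413450 m².

413450 m²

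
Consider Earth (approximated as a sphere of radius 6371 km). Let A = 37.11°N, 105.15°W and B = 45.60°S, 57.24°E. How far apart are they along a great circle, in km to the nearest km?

In radians: φ₁ = 0.6477, φ₂ = -0.7959, Δλ = 162.390° = 2.8342 rad.
cos c = sin φ₁ sin φ₂ + cos φ₁ cos φ₂ cos Δλ = (0.6033)(-0.7145) + (0.7975)(0.6997)(-0.9531) = -0.96289,
so c = arccos(-0.96289) = 2.86832 rad.
Distance = R·c = 6371 × 2.8683 ≈ 18274 km.

18274 km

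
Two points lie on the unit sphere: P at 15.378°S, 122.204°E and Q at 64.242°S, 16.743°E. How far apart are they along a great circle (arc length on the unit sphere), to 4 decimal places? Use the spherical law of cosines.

1.4433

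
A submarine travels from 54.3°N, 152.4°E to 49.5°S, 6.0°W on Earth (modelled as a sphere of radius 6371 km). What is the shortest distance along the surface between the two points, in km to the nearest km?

With latitudes φ₁ = 54.300°, φ₂ = -49.500° and longitude difference Δλ = -158.400°:
cos c = sin φ₁ sin φ₂ + cos φ₁ cos φ₂ cos Δλ = (0.8121)(-0.7604) + (0.5835)(0.6494)(-0.9298) = -0.96988,
so c = arccos(-0.96988) = 2.89553 rad.
Distance = R·c = 6371 × 2.8955 ≈ 18447 km.

18447 km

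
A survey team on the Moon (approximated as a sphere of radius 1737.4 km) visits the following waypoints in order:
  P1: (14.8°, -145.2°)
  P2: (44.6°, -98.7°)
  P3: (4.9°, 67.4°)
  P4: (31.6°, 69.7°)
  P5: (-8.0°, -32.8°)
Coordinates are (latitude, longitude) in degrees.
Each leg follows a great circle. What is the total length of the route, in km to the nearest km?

Leg P1→P2: central angle 0.8590 rad, distance 1492.4 km.
Leg P2→P3: central angle 2.2506 rad, distance 3910.3 km.
Leg P3→P4: central angle 0.4675 rad, distance 812.3 km.
Leg P4→P5: central angle 1.8291 rad, distance 3177.9 km.
Total: 1492.4 + 3910.3 + 812.3 + 3177.9 ≈ 9393 km.

9393 km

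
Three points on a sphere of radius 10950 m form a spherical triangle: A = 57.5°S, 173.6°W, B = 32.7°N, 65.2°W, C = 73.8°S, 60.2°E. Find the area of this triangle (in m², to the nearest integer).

Side lengths (central angles): a = 2.2847, b = 0.7650, c = 2.2122 rad; semiperimeter s = 2.6310.
By l'Huilier's theorem, tan(E/4) = √[tan(s/2) tan((s−a)/2) tan((s−b)/2) tan((s−c)/2)], giving spherical excess E = 1.6523 rad.
Area = E·R² = 1.6523 × (10950)² ≈ 198116883 m².

198116883 m²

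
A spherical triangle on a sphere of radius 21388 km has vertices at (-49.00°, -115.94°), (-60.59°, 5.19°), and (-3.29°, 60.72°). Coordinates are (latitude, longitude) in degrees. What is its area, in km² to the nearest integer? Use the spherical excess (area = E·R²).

213880735 km²

Side lengths (central angles): a = 1.2372, b = 2.2276, c = 1.0577 rad; semiperimeter s = 2.2612.
By l'Huilier's theorem, tan(E/4) = √[tan(s/2) tan((s−a)/2) tan((s−b)/2) tan((s−c)/2)], giving spherical excess E = 0.4676 rad.
Area = E·R² = 0.4676 × (21388)² ≈ 213880735 km².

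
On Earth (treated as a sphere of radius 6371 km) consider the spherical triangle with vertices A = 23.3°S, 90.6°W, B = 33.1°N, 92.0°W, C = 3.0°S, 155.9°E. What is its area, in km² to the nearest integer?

58892939 km²

Side lengths (central angles): a = 1.9212, b = 1.9231, c = 0.9846 rad; semiperimeter s = 2.4145.
By l'Huilier's theorem, tan(E/4) = √[tan(s/2) tan((s−a)/2) tan((s−b)/2) tan((s−c)/2)], giving spherical excess E = 1.4509 rad.
Area = E·R² = 1.4509 × (6371)² ≈ 58892939 km².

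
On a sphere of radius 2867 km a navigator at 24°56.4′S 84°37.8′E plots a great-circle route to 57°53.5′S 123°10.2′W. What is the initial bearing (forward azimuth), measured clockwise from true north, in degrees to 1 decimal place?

165.6°

With φ₁ = -0.4353, φ₂ = -1.0104, Δλ = 2.6564 rad, the forward-azimuth formula gives
θ = atan2( sin Δλ cos φ₂ , cos φ₁ sin φ₂ − sin φ₁ cos φ₂ cos Δλ ) = atan2(0.2479, -0.9663) = 165.61°.
So the initial bearing is 165.6°.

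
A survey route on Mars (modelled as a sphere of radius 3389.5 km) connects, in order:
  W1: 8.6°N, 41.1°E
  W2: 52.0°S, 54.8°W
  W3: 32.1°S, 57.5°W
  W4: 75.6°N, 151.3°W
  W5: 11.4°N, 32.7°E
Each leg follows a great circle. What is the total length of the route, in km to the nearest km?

Leg W1→W2: central angle 1.7522 rad, distance 5939.1 km.
Leg W2→W3: central angle 0.3490 rad, distance 1183.0 km.
Leg W3→W4: central angle 2.1278 rad, distance 7212.3 km.
Leg W4→W5: central angle 1.6226 rad, distance 5499.7 km.
Total: 5939.1 + 1183.0 + 7212.3 + 5499.7 ≈ 19834 km.

19834 km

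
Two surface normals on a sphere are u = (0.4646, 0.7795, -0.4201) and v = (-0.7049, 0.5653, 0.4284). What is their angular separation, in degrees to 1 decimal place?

93.8°

u·v = -0.0668; |u| = 1.0000, |v| = 1.0000.
cos θ = (u·v)/(|u||v|) = -0.0668, so θ = 93.8°.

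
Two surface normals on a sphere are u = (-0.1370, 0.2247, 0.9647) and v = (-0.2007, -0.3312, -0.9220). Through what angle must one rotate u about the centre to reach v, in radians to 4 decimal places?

u·v = -0.9364; |u| = 1.0000, |v| = 1.0000.
cos θ = (u·v)/(|u||v|) = -0.9364, so θ = 2.7830 rad.

2.7830 rad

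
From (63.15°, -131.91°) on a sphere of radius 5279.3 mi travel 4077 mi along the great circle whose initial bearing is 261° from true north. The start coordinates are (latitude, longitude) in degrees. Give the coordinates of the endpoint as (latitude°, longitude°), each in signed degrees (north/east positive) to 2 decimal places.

Angular distance δ = d/R = 4077/5279.3 = 0.77226 rad; initial bearing θ = 4.5553 rad.
sin φ₂ = sin φ₁ cos δ + cos φ₁ sin δ cos θ = (0.8922)(0.7163) + (0.4517)(0.6978)(-0.1564) = 0.5898, so φ₂ = 36.14°.
Δλ = atan2(sin θ sin δ cos φ₁, cos δ − sin φ₁ sin φ₂) = atan2(-0.3113, 0.1901) = -58.585°.
λ₂ = -131.910° − 58.585° = -190.49° → 169.51° after wrapping to (−180°, 180°].

36.14°, 169.51°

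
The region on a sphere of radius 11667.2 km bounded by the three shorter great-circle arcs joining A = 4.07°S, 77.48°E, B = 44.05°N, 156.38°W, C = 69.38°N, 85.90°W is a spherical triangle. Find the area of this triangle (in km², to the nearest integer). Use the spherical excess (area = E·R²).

Side lengths (central angles): a = 0.7447, b = 1.9856, c = 2.0625 rad; semiperimeter s = 2.3964.
By l'Huilier's theorem, tan(E/4) = √[tan(s/2) tan((s−a)/2) tan((s−b)/2) tan((s−c)/2)], giving spherical excess E = 1.2100 rad.
Area = E·R² = 1.2100 × (11667.2)² ≈ 164715026 km².

164715026 km²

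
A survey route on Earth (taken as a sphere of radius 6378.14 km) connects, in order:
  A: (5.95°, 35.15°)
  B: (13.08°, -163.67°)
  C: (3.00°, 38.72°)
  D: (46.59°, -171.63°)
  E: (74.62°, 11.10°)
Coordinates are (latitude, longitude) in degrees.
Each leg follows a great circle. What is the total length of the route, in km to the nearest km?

Leg A→B: central angle 2.6760 rad, distance 17067.9 km.
Leg B→C: central angle 2.6628 rad, distance 16983.6 km.
Leg C→D: central angle 2.1582 rad, distance 13765.3 km.
Leg D→E: central angle 1.0258 rad, distance 6542.9 km.
Total: 17067.9 + 16983.6 + 13765.3 + 6542.9 ≈ 54360 km.

54360 km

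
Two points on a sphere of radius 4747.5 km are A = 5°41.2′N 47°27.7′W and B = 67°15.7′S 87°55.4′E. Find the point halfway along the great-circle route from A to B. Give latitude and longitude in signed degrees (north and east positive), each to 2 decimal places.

-46.93°, -26.80°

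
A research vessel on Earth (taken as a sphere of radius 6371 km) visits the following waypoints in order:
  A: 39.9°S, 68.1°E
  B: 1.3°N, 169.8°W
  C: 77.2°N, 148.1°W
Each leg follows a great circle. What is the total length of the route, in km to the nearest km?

21327 km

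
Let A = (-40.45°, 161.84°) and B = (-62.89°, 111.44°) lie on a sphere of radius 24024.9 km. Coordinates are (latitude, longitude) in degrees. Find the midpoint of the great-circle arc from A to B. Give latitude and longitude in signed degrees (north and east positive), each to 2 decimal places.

The central angle between A and B is δ = 0.6459 rad.
With f = 0.5, the slerp weights are sin((1−f)δ)/sin δ = 0.5273 and sin(fδ)/sin δ = 0.5273.
Weighted sum of the unit vectors: (0.5273)·(-0.7231,0.2372,-0.6488) + (0.5273)·(-0.1666,0.4242,-0.8901) = (-0.4691, 0.3487, -0.8114).
Converting back: φ = atan2(z, √(x²+y²)) = -54.23°, λ = atan2(y, x) = 143.37°.

-54.23°, 143.37°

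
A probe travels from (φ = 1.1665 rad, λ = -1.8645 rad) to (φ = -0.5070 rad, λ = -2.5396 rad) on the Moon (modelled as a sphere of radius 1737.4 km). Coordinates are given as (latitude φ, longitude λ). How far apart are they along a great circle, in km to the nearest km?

With latitudes φ₁ = 66.836°, φ₂ = -29.049° and longitude difference Δλ = -38.680°:
Haversine: a = sin²(Δφ/2) + cos φ₁ cos φ₂ sin²(Δλ/2) = 0.5513 + (0.3934)(0.8742)(0.1097) = 0.58898.
Central angle c = 2·arcsin(√a) = 1.74971 rad.
Distance = R·c = 1737.4 × 1.7497 ≈ 3040 km.

3040 km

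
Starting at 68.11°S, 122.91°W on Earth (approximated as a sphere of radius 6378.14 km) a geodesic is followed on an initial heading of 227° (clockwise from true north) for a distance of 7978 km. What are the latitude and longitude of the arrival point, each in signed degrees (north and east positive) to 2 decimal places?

-32.22°, 112.24°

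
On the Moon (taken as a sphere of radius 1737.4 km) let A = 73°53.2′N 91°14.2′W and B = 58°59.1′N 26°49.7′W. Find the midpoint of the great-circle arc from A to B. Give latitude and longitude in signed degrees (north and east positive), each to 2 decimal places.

The central angle between A and B is δ = 0.4840 rad.
With f = 0.5, the slerp weights are sin((1−f)δ)/sin δ = 0.5150 and sin(fδ)/sin δ = 0.5150.
Weighted sum of the unit vectors: (0.5150)·(-0.0060,-0.2775,0.9607) + (0.5150)·(0.4598,-0.2325,0.8570) = (0.2337, -0.2627, 0.9362).
Converting back: φ = atan2(z, √(x²+y²)) = 69.42°, λ = atan2(y, x) = -48.34°.

69.42°, -48.34°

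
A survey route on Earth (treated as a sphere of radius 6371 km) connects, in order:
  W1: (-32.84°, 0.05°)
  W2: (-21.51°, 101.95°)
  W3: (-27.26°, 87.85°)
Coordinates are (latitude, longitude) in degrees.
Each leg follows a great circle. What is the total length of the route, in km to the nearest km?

Leg W1→W2: central angle 1.5331 rad, distance 9767.6 km.
Leg W2→W3: central angle 0.2454 rad, distance 1563.1 km.
Total: 9767.6 + 1563.1 ≈ 11331 km.

11331 km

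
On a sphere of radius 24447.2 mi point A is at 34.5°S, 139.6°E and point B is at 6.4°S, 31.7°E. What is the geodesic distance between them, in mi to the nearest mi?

Let φ₁ = -0.6021 rad, φ₂ = -0.1117 rad, and Δλ = -1.8832 rad.
cos c = sin φ₁ sin φ₂ + cos φ₁ cos φ₂ cos Δλ = (-0.5664)(-0.1115) + (0.8241)(0.9938)(-0.3074) = -0.18859,
so c = arccos(-0.18859) = 1.76052 rad.
Distance = R·c = 24447.2 × 1.7605 ≈ 43040 mi.

43040 mi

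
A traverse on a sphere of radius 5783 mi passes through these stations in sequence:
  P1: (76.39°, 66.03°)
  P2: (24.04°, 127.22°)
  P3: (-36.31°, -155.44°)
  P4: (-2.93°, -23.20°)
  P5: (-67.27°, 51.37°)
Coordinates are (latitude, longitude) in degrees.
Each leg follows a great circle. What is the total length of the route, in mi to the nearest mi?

36004 mi

Leg P1→P2: central angle 1.0478 rad, distance 6059.3 mi.
Leg P2→P3: central angle 1.6508 rad, distance 9546.7 mi.
Leg P3→P4: central angle 2.1068 rad, distance 12183.8 mi.
Leg P4→P5: central angle 1.4204 rad, distance 8214.3 mi.
Total: 6059.3 + 9546.7 + 12183.8 + 8214.3 ≈ 36004 mi.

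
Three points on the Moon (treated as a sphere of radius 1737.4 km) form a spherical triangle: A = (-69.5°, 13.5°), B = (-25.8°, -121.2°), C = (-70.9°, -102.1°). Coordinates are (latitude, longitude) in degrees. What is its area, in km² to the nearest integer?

Side lengths (central angles): a = 0.8098, b = 0.5816, c = 1.3838 rad; semiperimeter s = 1.3876.
By l'Huilier's theorem, tan(E/4) = √[tan(s/2) tan((s−a)/2) tan((s−b)/2) tan((s−c)/2)], giving spherical excess E = 0.0564 rad.
Area = E·R² = 0.0564 × (1737.4)² ≈ 170312 km².

170312 km²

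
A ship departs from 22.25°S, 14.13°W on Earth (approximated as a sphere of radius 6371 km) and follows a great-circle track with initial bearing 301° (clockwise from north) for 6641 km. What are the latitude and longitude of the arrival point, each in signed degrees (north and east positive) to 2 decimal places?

Angular distance δ = d/R = 6641/6371 = 1.04238 rad; initial bearing θ = 5.2534 rad.
sin φ₂ = sin φ₁ cos δ + cos φ₁ sin δ cos θ = (-0.3786)(0.5042) + (0.9255)(0.8636)(0.5150) = 0.2208, so φ₂ = 12.75°.
Δλ = atan2(sin θ sin δ cos φ₁, cos δ − sin φ₁ sin φ₂) = atan2(-0.6851, 0.5878) = -49.375°.
λ₂ = -14.130° − 49.375° = -63.50°.

12.75°, -63.50°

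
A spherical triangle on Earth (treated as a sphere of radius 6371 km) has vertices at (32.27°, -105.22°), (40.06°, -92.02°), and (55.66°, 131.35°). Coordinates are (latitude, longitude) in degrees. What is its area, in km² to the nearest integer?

Side lengths (central angles): a = 1.3515, b = 1.3918, c = 0.2300 rad; semiperimeter s = 1.4866.
By l'Huilier's theorem, tan(E/4) = √[tan(s/2) tan((s−a)/2) tan((s−b)/2) tan((s−c)/2)], giving spherical excess E = 0.1851 rad.
Area = E·R² = 0.1851 × (6371)² ≈ 7513316 km².

7513316 km²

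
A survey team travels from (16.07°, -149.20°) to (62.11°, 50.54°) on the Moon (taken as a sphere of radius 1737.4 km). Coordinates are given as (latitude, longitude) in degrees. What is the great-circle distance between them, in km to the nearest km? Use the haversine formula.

3041 km

In radians: φ₁ = 0.2805, φ₂ = 1.0840, Δλ = -160.260° = -2.7971 rad.
Haversine: a = sin²(Δφ/2) + cos φ₁ cos φ₂ sin²(Δλ/2) = 0.1529 + (0.9609)(0.4678)(0.9706) = 0.58921.
Central angle c = 2·arcsin(√a) = 1.75018 rad.
Distance = R·c = 1737.4 × 1.7502 ≈ 3041 km.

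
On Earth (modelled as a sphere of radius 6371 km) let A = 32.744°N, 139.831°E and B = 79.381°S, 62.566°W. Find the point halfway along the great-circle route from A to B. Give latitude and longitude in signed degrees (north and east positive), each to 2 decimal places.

The central angle between A and B is δ = 2.3117 rad.
With f = 0.5, the slerp weights are sin((1−f)δ)/sin δ = 1.2402 and sin(fδ)/sin δ = 1.2402.
Weighted sum of the unit vectors: (1.2402)·(-0.6427,0.5425,0.5409) + (1.2402)·(0.0849,-0.1636,-0.9829) = (-0.6918, 0.4700, -0.5482).
Converting back: φ = atan2(z, √(x²+y²)) = -33.24°, λ = atan2(y, x) = 145.81°.

-33.24°, 145.81°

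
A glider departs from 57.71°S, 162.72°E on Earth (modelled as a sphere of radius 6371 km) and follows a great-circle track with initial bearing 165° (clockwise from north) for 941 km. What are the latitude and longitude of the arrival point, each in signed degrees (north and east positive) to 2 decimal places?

-65.80°, 168.05°

Angular distance δ = d/R = 941/6371 = 0.14770 rad; initial bearing θ = 2.8798 rad.
sin φ₂ = sin φ₁ cos δ + cos φ₁ sin δ cos θ = (-0.8454)(0.9891) + (0.5342)(0.1472)(-0.9659) = -0.9121, so φ₂ = -65.80°.
Δλ = atan2(sin θ sin δ cos φ₁, cos δ − sin φ₁ sin φ₂) = atan2(0.0203, 0.2181) = 5.331°.
λ₂ = 162.720° + 5.331° = 168.05°.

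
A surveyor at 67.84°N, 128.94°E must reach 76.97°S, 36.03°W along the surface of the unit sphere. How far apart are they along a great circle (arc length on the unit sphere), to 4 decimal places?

Let φ₁ = 1.1840 rad, φ₂ = -1.3434 rad, and Δλ = -2.8793 rad.
cos c = sin φ₁ sin φ₂ + cos φ₁ cos φ₂ cos Δλ = (0.9261)(-0.9743) + (0.3772)(0.2255)(-0.9658) = -0.98442,
so c = arccos(-0.98442) = 2.96485 rad.
On the unit sphere the arc length equals the central angle: 2.9648.

2.9648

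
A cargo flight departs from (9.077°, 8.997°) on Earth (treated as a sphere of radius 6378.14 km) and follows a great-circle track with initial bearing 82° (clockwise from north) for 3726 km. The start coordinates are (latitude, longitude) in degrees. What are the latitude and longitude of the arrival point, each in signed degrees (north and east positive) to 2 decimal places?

Angular distance δ = d/R = 3726/6378.14 = 0.58418 rad; initial bearing θ = 1.4312 rad.
sin φ₂ = sin φ₁ cos δ + cos φ₁ sin δ cos θ = (0.1578)(0.8342) + (0.9875)(0.5515)(0.1392) = 0.2074, so φ₂ = 11.97°.
Δλ = atan2(sin θ sin δ cos φ₁, cos δ − sin φ₁ sin φ₂) = atan2(0.5393, 0.8014) = 33.938°.
λ₂ = 8.997° + 33.938° = 42.93°.

11.97°, 42.93°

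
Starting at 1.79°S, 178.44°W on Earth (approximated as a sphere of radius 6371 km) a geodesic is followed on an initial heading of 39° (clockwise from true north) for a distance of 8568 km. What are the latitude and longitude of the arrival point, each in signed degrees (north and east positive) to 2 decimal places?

48.59°, -110.42°

Angular distance δ = d/R = 8568/6371 = 1.34484 rad; initial bearing θ = 0.6807 rad.
sin φ₂ = sin φ₁ cos δ + cos φ₁ sin δ cos θ = (-0.0312)(0.2240) + (0.9995)(0.9746)(0.7771) = 0.7500, so φ₂ = 48.59°.
Δλ = atan2(sin θ sin δ cos φ₁, cos δ − sin φ₁ sin φ₂) = atan2(0.6130, 0.2475) = 68.017°.
λ₂ = -178.440° + 68.017° = -110.42°.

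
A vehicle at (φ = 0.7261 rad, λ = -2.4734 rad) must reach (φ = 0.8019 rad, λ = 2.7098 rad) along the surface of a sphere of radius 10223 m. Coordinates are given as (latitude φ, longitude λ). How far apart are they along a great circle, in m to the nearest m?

With latitudes φ₁ = 41.602°, φ₂ = 45.945° and longitude difference Δλ = -63.025°:
cos c = sin φ₁ sin φ₂ + cos φ₁ cos φ₂ cos Δλ = (0.6640)(0.7187) + (0.7478)(0.6953)(0.4536) = 0.71303,
so c = arccos(0.71303) = 0.77699 rad.
Distance = R·c = 10223 × 0.7770 ≈ 7943 m.

7943 m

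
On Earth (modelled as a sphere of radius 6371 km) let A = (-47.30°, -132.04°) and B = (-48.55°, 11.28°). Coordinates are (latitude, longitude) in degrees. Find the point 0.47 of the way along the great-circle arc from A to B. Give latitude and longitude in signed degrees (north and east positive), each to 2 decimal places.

-73.86°, -71.02°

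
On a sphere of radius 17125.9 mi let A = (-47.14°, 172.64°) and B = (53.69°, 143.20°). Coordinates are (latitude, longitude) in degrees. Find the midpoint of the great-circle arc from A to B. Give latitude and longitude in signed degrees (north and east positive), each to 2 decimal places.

3.39°, 158.96°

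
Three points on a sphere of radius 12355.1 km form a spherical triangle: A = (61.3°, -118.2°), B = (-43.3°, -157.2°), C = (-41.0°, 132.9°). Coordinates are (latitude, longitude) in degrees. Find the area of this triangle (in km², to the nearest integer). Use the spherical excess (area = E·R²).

220688166 km²

Side lengths (central angles): a = 0.8780, b = 2.3362, c = 1.9071 rad; semiperimeter s = 2.5606.
By l'Huilier's theorem, tan(E/4) = √[tan(s/2) tan((s−a)/2) tan((s−b)/2) tan((s−c)/2)], giving spherical excess E = 1.4457 rad.
Area = E·R² = 1.4457 × (12355.1)² ≈ 220688166 km².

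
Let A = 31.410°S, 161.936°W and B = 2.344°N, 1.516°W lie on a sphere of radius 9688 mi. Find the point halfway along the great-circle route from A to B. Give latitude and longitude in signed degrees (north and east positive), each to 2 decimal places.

Central angle δ = 2.5406 rad. Interpolating on the sphere with fraction f = 0.5:
P = [sin((1−f)δ)·A + sin(fδ)·B] / sin δ = 1.6891·A + 1.6891·B in Cartesian coordinates,
giving P = (0.3166, -0.4917, -0.8112), i.e. latitude -54.21°, longitude -57.22°.

-54.21°, -57.22°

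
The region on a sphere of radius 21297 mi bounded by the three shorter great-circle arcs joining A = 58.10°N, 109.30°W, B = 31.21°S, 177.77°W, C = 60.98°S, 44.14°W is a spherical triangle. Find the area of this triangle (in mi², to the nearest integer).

Side lengths (central angles): a = 1.4032, b = 2.2584, c = 1.8484 rad; semiperimeter s = 2.7550.
By l'Huilier's theorem, tan(E/4) = √[tan(s/2) tan((s−a)/2) tan((s−b)/2) tan((s−c)/2)], giving spherical excess E = 2.4731 rad.
Area = E·R² = 2.4731 × (21297)² ≈ 1121691719 mi².

1121691719 mi²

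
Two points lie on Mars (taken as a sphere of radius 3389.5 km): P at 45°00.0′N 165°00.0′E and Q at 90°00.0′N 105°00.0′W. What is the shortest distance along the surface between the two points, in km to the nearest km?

In radians: φ₁ = 0.7854, φ₂ = 1.5708, Δλ = 90.000° = 1.5708 rad.
cos c = sin φ₁ sin φ₂ + cos φ₁ cos φ₂ cos Δλ = (0.7071)(1.0000) + (0.7071)(0.0000)(0.0000) = 0.70711,
so c = arccos(0.70711) = 0.78540 rad.
Distance = R·c = 3389.5 × 0.7854 ≈ 2662 km.

2662 km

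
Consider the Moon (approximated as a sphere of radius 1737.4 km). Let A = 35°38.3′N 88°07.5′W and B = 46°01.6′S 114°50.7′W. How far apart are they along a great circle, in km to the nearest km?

2582 km

In radians: φ₁ = 0.6220, φ₂ = -0.8033, Δλ = -26.720° = -0.4664 rad.
Haversine: a = sin²(Δφ/2) + cos φ₁ cos φ₂ sin²(Δλ/2) = 0.4275 + (0.8127)(0.6943)(0.0534) = 0.45765.
Central angle c = 2·arcsin(√a) = 1.48599 rad.
Distance = R·c = 1737.4 × 1.4860 ≈ 2582 km.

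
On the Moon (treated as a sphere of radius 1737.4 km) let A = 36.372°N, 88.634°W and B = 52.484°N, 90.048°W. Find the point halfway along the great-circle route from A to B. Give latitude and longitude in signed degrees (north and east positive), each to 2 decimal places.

44.43°, -89.24°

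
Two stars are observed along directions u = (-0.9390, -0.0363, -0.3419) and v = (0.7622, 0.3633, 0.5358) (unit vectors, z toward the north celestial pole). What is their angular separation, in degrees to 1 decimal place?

155.8°

u·v = -0.9121; |u| = 1.0000, |v| = 1.0000.
cos θ = (u·v)/(|u||v|) = -0.9121, so θ = 155.8°.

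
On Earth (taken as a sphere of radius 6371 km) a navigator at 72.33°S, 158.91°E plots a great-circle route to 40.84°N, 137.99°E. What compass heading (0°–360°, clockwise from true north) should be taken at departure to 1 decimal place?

342.8°

Δλ = -20.920° = -0.3651 rad.
y = sin Δλ · cos φ₂ = (-0.3571)(0.7565) = -0.2701
x = cos φ₁ sin φ₂ − sin φ₁ cos φ₂ cos Δλ = (0.3035)(0.6539) − (-0.9528)(0.7565)(0.9341) = 0.8718
θ = atan2(y, x) = -17.22°; adding 360° gives 342.8°.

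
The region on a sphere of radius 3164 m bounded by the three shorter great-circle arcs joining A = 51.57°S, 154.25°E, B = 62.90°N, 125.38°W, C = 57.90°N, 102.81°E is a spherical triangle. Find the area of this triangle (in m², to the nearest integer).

17964445 m²

Side lengths (central angles): a = 0.9363, b = 2.0462, c = 2.2784 rad; semiperimeter s = 2.6305.
By l'Huilier's theorem, tan(E/4) = √[tan(s/2) tan((s−a)/2) tan((s−b)/2) tan((s−c)/2)], giving spherical excess E = 1.7945 rad.
Area = E·R² = 1.7945 × (3164)² ≈ 17964445 m².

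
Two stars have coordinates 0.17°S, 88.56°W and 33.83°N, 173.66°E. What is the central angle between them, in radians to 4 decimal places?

1.6851 rad

Let φ₁ = -0.0030 rad, φ₂ = 0.5904 rad, and Δλ = -1.7066 rad.
cos c = sin φ₁ sin φ₂ + cos φ₁ cos φ₂ cos Δλ = (-0.0030)(0.5567) + (1.0000)(0.8307)(-0.1354) = -0.11410,
so c = arccos(-0.11410) = 1.68515 rad.
So the angular separation is 1.6851 rad.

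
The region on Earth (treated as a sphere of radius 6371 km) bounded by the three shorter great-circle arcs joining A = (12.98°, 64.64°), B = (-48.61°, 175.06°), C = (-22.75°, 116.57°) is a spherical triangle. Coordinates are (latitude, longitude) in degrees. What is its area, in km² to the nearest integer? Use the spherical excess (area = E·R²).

8674372 km²

Side lengths (central angles): a = 0.9162, b = 1.0846, c = 1.9750 rad; semiperimeter s = 1.9879.
By l'Huilier's theorem, tan(E/4) = √[tan(s/2) tan((s−a)/2) tan((s−b)/2) tan((s−c)/2)], giving spherical excess E = 0.2137 rad.
Area = E·R² = 0.2137 × (6371)² ≈ 8674372 km².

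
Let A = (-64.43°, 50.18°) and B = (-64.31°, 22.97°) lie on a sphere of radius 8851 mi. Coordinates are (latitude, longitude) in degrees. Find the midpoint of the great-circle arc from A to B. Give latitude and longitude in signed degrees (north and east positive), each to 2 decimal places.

Central angle δ = 0.2039 rad. Interpolating on the sphere with fraction f = 0.5:
P = [sin((1−f)δ)·A + sin(fδ)·B] / sin δ = 0.5026·A + 0.5026·B in Cartesian coordinates,
giving P = (0.3395, 0.2516, -0.9063), i.e. latitude -65.00°, longitude 36.54°.

-65.00°, 36.54°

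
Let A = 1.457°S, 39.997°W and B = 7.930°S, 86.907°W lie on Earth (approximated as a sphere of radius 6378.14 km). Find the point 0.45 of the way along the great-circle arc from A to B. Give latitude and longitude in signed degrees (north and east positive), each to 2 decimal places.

-4.78°, -60.99°

The central angle between A and B is δ = 0.8232 rad.
With f = 0.45, the slerp weights are sin((1−f)δ)/sin δ = 0.5965 and sin(fδ)/sin δ = 0.4937.
Weighted sum of the unit vectors: (0.5965)·(0.7658,-0.6425,-0.0254) + (0.4937)·(0.0534,-0.9890,-0.1380) = (0.4832, -0.8715, -0.0833).
Converting back: φ = atan2(z, √(x²+y²)) = -4.78°, λ = atan2(y, x) = -60.99°.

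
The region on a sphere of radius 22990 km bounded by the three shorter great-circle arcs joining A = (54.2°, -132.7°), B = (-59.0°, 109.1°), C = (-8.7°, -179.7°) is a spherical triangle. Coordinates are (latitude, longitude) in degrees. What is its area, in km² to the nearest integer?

Side lengths (central angles): a = 1.2727, b = 1.2957, c = 2.5636 rad; semiperimeter s = 2.5660.
By l'Huilier's theorem, tan(E/4) = √[tan(s/2) tan((s−a)/2) tan((s−b)/2) tan((s−c)/2)], giving spherical excess E = 0.1879 rad.
Area = E·R² = 0.1879 × (22990)² ≈ 99296867 km².

99296867 km²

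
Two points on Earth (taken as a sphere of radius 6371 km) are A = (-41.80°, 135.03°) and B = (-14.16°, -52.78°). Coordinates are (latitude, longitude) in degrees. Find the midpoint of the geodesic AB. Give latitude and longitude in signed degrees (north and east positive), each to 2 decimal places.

-74.52°, -76.45°

The central angle between A and B is δ = 2.1568 rad.
With f = 0.5, the slerp weights are sin((1−f)δ)/sin δ = 1.0577 and sin(fδ)/sin δ = 1.0577.
Weighted sum of the unit vectors: (1.0577)·(-0.5274,0.5269,-0.6665) + (1.0577)·(0.5865,-0.7721,-0.2446) = (0.0625, -0.2594, -0.9637).
Converting back: φ = atan2(z, √(x²+y²)) = -74.52°, λ = atan2(y, x) = -76.45°.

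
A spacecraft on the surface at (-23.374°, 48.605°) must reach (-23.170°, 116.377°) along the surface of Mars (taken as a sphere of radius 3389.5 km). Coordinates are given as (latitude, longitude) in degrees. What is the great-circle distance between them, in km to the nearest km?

With latitudes φ₁ = -23.374°, φ₂ = -23.170° and longitude difference Δλ = 67.772°:
cos c = sin φ₁ sin φ₂ + cos φ₁ cos φ₂ cos Δλ = (-0.3967)(-0.3935) + (0.9179)(0.9193)(0.3783) = 0.47534,
so c = arccos(0.47534) = 1.07545 rad.
Distance = R·c = 3389.5 × 1.0754 ≈ 3645 km.

3645 km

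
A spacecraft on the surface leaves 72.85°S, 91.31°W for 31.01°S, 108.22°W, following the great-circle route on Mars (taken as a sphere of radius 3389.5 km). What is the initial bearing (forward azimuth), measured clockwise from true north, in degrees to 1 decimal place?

338.5°

With φ₁ = -1.2715, φ₂ = -0.5412, Δλ = -0.2951 rad, the forward-azimuth formula gives
θ = atan2( sin Δλ cos φ₂ , cos φ₁ sin φ₂ − sin φ₁ cos φ₂ cos Δλ ) = atan2(-0.2493, 0.6316) = -21.54°.
Adding 360° brings this into [0°, 360°): 338.5°.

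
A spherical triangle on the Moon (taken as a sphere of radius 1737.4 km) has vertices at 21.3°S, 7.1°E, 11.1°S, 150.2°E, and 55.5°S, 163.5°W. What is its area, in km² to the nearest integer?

Side lengths (central angles): a = 0.9972, b = 1.7939, c = 2.2932 rad; semiperimeter s = 2.5421.
By l'Huilier's theorem, tan(E/4) = √[tan(s/2) tan((s−a)/2) tan((s−b)/2) tan((s−c)/2)], giving spherical excess E = 1.4998 rad.
Area = E·R² = 1.4998 × (1737.4)² ≈ 4527384 km².

4527384 km²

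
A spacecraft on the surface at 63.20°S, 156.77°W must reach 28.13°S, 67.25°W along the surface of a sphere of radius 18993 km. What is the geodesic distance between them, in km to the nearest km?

21515 km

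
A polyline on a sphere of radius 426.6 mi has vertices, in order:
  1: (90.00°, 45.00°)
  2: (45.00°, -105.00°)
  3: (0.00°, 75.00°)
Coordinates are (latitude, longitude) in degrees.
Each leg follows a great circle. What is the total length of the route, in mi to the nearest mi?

Leg 1→2: central angle 0.7854 rad, distance 335.1 mi.
Leg 2→3: central angle 2.3562 rad, distance 1005.2 mi.
Total: 335.1 + 1005.2 ≈ 1340 mi.

1340 mi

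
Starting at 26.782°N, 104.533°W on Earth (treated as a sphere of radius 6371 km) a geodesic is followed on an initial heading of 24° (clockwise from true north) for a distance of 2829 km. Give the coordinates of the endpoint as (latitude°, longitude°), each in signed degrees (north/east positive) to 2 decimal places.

49.22°, -89.02°

Angular distance δ = d/R = 2829/6371 = 0.44404 rad; initial bearing θ = 0.4189 rad.
sin φ₂ = sin φ₁ cos δ + cos φ₁ sin δ cos θ = (0.4506)(0.9030) + (0.8927)(0.4296)(0.9135) = 0.7573, so φ₂ = 49.22°.
Δλ = atan2(sin θ sin δ cos φ₁, cos δ − sin φ₁ sin φ₂) = atan2(0.1560, 0.5618) = 15.518°.
λ₂ = -104.533° + 15.518° = -89.02°.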